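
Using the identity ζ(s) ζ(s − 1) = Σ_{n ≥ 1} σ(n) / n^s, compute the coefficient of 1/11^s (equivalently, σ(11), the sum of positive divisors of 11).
σ(11) = 12

In the product (Σ m^0/m^s)(Σ k / k^s) = Σ (Σ_{d | n} d) / n^s, the coefficient of 1/n^s is σ(n) = Σ_{d | n} d. For n = 11, divisors are [1, 11]; summing: σ(11) = 12.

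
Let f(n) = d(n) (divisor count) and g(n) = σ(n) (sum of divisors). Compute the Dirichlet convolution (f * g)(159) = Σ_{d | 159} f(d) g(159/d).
(d * σ)(159) = 336

Divisors of 159: [1, 3, 53, 159]. For each d | 159:
  d = 1: d(1) · σ(159/1) = 1 · 216 = 216
  d = 3: d(3) · σ(159/3) = 2 · 54 = 108
  d = 53: d(53) · σ(159/53) = 2 · 4 = 8
  d = 159: d(159) · σ(159/159) = 4 · 1 = 4
Summing: (d * σ)(159) = 216 + 108 + 8 + 4 = 336.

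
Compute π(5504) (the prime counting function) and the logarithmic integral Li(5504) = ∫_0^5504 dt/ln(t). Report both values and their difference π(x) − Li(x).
π(5504) = 727;  Li(5504) ≈ 743.12;  π(x) − Li(x) ≈ -16.12.

Direct count of primes ≤ 5504 gives π(5504) = 727. Numerical evaluation of the logarithmic integral gives Li(5504) ≈ 743.12. The difference π(x) − Li(x) ≈ -16.12 is typically negative for small/moderate x (Li(x) overestimates), though Littlewood's theorem shows this sign changes infinitely often.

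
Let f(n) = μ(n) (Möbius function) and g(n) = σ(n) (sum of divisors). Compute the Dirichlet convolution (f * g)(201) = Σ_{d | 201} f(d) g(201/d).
(μ * σ)(201) = 201

Divisors of 201: [1, 3, 67, 201]. For each d | 201:
  d = 1: μ(1) · σ(201/1) = 1 · 272 = 272
  d = 3: μ(3) · σ(201/3) = -1 · 68 = -68
  d = 67: μ(67) · σ(201/67) = -1 · 4 = -4
  d = 201: μ(201) · σ(201/201) = 1 · 1 = 1
Summing: (μ * σ)(201) = 272 + -68 + -4 + 1 = 201.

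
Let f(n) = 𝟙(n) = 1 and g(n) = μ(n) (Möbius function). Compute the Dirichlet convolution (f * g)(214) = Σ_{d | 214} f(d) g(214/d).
(𝟙 * μ)(214) = 0

Divisors of 214: [1, 2, 107, 214]. For each d | 214:
  d = 1: 𝟙(1) · μ(214/1) = 1 · 1 = 1
  d = 2: 𝟙(2) · μ(214/2) = 1 · -1 = -1
  d = 107: 𝟙(107) · μ(214/107) = 1 · -1 = -1
  d = 214: 𝟙(214) · μ(214/214) = 1 · 1 = 1
Summing: (𝟙 * μ)(214) = 1 + -1 + -1 + 1 = 0.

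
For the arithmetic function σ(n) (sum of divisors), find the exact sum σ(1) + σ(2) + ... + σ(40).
Σ_{n ≤ 40} σ(n) = 1342

Compute σ(n) for each 1 ≤ n ≤ 40: σ(1) = 1, σ(2) = 3, σ(3) = 4, σ(4) = 7, σ(5) = 6, σ(6) = 12, σ(7) = 8, σ(8) = 15, σ(9) = 13, σ(10) = 18, σ(11) = 12, σ(12) = 28, σ(13) = 14, σ(14) = 24, σ(15) = 24, σ(16) = 31, σ(17) = 18, σ(18) = 39, σ(19) = 20, σ(20) = 42, σ(21) = 32, σ(22) = 36, σ(23) = 24, σ(24) = 60, σ(25) = 31, σ(26) = 42, σ(27) = 40, σ(28) = 56, σ(29) = 30, σ(30) = 72, σ(31) = 32, σ(32) = 63, σ(33) = 48, σ(34) = 54, σ(35) = 48, σ(36) = 91, σ(37) = 38, σ(38) = 60, σ(39) = 56, σ(40) = 90. Summing all 40 values: 1342. (Average order: Σ_{n ≤ x} σ(n) ~ (π²/12) x². For x = 40, (π²/12)·40² ≈ 1315.95.)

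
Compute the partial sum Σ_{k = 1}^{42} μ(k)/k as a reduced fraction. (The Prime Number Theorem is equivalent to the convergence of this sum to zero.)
Σ μ(k)/k = 347318490451/152125131763605

Values of μ(k) for 1 ≤ k ≤ 42: μ(1) = 1, μ(2) = -1, μ(3) = -1, μ(5) = -1, μ(6) = 1, μ(7) = -1, μ(10) = 1, μ(11) = -1, μ(13) = -1, μ(14) = 1, μ(15) = 1, μ(17) = -1, μ(19) = -1, μ(21) = 1, μ(22) = 1, μ(23) = -1, μ(26) = 1, μ(29) = -1, μ(30) = -1, μ(31) = -1, μ(33) = 1, μ(34) = 1, μ(35) = 1, μ(37) = -1, μ(38) = 1, μ(39) = 1, μ(41) = -1, μ(42) = -1, with μ = 0 on non-squarefree integers. Summing μ(k)/k for k where μ(k) ≠ 0 gives 347318490451/152125131763605 ≈ 0.0023. (PNT ⟺ this sum → 0 as n → ∞.)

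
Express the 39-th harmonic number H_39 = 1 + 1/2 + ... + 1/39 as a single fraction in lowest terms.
H_39 = 2066035355155033/485721041551200

Direct summation: H_39 = 1 + 1/2 + ... + 1/39. The least common denominator is lcm(1, ..., 39) = 5342931457063200; over this denominator the numerator is 5342931457063200 + 2671465728531600 + 1780977152354400 + 1335732864265800 + 1068586291412640 + 890488576177200 + 763275922437600 + 667866432132900 + 593659050784800 + 534293145706320 + 485721041551200 + 445244288088600 + 410994727466400 + 381637961218800 + 356195430470880 + 333933216066450 + 314290085709600 + 296829525392400 + 281206918792800 + 267146572853160 + 254425307479200 + 242860520775600 + 232301367698400 + 222622144044300 + 213717258282528 + 205497363733200 + 197886350261600 + 190818980609400 + 184239015760800 + 178097715235440 + 172352627647200 + 166966608033225 + 161907013850400 + 157145042854800 + 152655184487520 + 148414762696200 + 144403552893600 + 140603459396400 + 136998242488800 = 22726388906705363, so H_39 = 22726388906705363/5342931457063200; reducing by gcd(22726388906705363, 5342931457063200) = 11 gives 2066035355155033/485721041551200 ≈ 4.25354. (The PNT-adjacent estimate ln(39) + γ ≈ 4.24078 matches within O(1/n).)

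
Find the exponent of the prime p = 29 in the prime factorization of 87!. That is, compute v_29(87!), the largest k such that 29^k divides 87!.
v_29(87!) = 3

Legendre's formula: v_p(n!) = Σ_{k ≥ 1} ⌊n / p^k⌋. For p = 29, n = 87, the terms are:
  ⌊87/29^1⌋ = ⌊87/29⌋ = 3
(the next term ⌊87/29^2⌋ = 0, terminating the sum). Summing: v_29(87!) = 3 = 3.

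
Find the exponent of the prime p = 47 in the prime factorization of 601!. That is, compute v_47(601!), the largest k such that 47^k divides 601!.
v_47(601!) = 12

Legendre's formula: v_p(n!) = Σ_{k ≥ 1} ⌊n / p^k⌋. For p = 47, n = 601, the terms are:
  ⌊601/47^1⌋ = ⌊601/47⌋ = 12
(the next term ⌊601/47^2⌋ = 0, terminating the sum). Summing: v_47(601!) = 12 = 12.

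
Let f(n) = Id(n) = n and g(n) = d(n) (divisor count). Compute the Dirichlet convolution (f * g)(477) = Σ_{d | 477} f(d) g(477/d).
(Id * d)(477) = 990

Divisors of 477: [1, 3, 9, 53, 159, 477]. For each d | 477:
  d = 1: Id(1) · d(477/1) = 1 · 6 = 6
  d = 3: Id(3) · d(477/3) = 3 · 4 = 12
  d = 9: Id(9) · d(477/9) = 9 · 2 = 18
  d = 53: Id(53) · d(477/53) = 53 · 3 = 159
  d = 159: Id(159) · d(477/159) = 159 · 2 = 318
  d = 477: Id(477) · d(477/477) = 477 · 1 = 477
Summing: (Id * d)(477) = 6 + 12 + 18 + 159 + 318 + 477 = 990.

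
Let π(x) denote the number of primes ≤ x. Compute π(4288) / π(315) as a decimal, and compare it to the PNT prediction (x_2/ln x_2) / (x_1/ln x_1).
π(4288)/π(315) = 588/65 ≈ 9.0462;  PNT prediction ≈ 9.3630.

π(315) = 65 and π(4288) = 588, so π(4288)/π(315) ≈ 9.0462. The PNT-predicted ratio is (4288/ln(4288)) / (315/ln(315)) ≈ 9.3630. The two agree to within a few percent, as expected.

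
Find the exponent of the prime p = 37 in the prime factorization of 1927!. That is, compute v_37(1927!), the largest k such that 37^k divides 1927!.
v_37(1927!) = 53

Legendre's formula: v_p(n!) = Σ_{k ≥ 1} ⌊n / p^k⌋. For p = 37, n = 1927, the terms are:
  ⌊1927/37^1⌋ = ⌊1927/37⌋ = 52
  ⌊1927/37^2⌋ = ⌊1927/1369⌋ = 1
(the next term ⌊1927/37^3⌋ = 0, terminating the sum). Summing: v_37(1927!) = 52 + 1 = 53.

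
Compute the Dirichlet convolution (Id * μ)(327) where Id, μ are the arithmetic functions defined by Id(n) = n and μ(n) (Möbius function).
(Id * μ)(327) = 216

Divisors of 327: [1, 3, 109, 327]. For each d | 327:
  d = 1: Id(1) · μ(327/1) = 1 · 1 = 1
  d = 3: Id(3) · μ(327/3) = 3 · -1 = -3
  d = 109: Id(109) · μ(327/109) = 109 · -1 = -109
  d = 327: Id(327) · μ(327/327) = 327 · 1 = 327
Summing: (Id * μ)(327) = 1 + -3 + -109 + 327 = 216.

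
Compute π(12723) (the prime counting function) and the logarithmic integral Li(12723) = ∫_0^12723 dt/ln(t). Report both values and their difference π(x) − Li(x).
π(12723) = 1519;  Li(12723) ≈ 1537.83;  π(x) − Li(x) ≈ -18.83.

Direct count of primes ≤ 12723 gives π(12723) = 1519. Numerical evaluation of the logarithmic integral gives Li(12723) ≈ 1537.83. The difference π(x) − Li(x) ≈ -18.83 is typically negative for small/moderate x (Li(x) overestimates), though Littlewood's theorem shows this sign changes infinitely often.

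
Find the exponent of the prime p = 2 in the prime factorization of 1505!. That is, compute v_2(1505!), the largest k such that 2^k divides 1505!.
v_2(1505!) = 1499

Legendre's formula: v_p(n!) = Σ_{k ≥ 1} ⌊n / p^k⌋. For p = 2, n = 1505, the terms are:
  ⌊1505/2^1⌋ = ⌊1505/2⌋ = 752
  ⌊1505/2^2⌋ = ⌊1505/4⌋ = 376
  ⌊1505/2^3⌋ = ⌊1505/8⌋ = 188
  ⌊1505/2^4⌋ = ⌊1505/16⌋ = 94
  ⌊1505/2^5⌋ = ⌊1505/32⌋ = 47
  ⌊1505/2^6⌋ = ⌊1505/64⌋ = 23
  ⌊1505/2^7⌋ = ⌊1505/128⌋ = 11
  ⌊1505/2^8⌋ = ⌊1505/256⌋ = 5
  ⌊1505/2^9⌋ = ⌊1505/512⌋ = 2
  ⌊1505/2^10⌋ = ⌊1505/1024⌋ = 1
(the next term ⌊1505/2^11⌋ = 0, terminating the sum). Summing: v_2(1505!) = 752 + 376 + 188 + 94 + 47 + 23 + 11 + 5 + 2 + 1 = 1499.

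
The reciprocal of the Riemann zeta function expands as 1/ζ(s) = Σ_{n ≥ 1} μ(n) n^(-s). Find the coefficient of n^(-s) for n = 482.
μ(482) = 1

Factor n = 482 = 2 · 241. μ(n) = 0 if any exponent ≥ 2 (not squarefree); otherwise μ(n) = (−1)^{ω(n)} where ω(n) is the number of distinct prime factors. Applying: μ(482) = 1.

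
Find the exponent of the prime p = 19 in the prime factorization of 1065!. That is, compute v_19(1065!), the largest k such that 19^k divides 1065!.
v_19(1065!) = 58

Legendre's formula: v_p(n!) = Σ_{k ≥ 1} ⌊n / p^k⌋. For p = 19, n = 1065, the terms are:
  ⌊1065/19^1⌋ = ⌊1065/19⌋ = 56
  ⌊1065/19^2⌋ = ⌊1065/361⌋ = 2
(the next term ⌊1065/19^3⌋ = 0, terminating the sum). Summing: v_19(1065!) = 56 + 2 = 58.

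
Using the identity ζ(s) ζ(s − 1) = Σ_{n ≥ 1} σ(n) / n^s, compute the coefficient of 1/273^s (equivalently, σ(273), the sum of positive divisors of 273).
σ(273) = 448

In the product (Σ m^0/m^s)(Σ k / k^s) = Σ (Σ_{d | n} d) / n^s, the coefficient of 1/n^s is σ(n) = Σ_{d | n} d. For n = 273, divisors are [1, 3, 7, 13, 21, 39, 91, 273]; summing: σ(273) = 448.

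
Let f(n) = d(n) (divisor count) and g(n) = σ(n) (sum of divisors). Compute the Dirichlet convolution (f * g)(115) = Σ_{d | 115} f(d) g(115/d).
(d * σ)(115) = 208

Divisors of 115: [1, 5, 23, 115]. For each d | 115:
  d = 1: d(1) · σ(115/1) = 1 · 144 = 144
  d = 5: d(5) · σ(115/5) = 2 · 24 = 48
  d = 23: d(23) · σ(115/23) = 2 · 6 = 12
  d = 115: d(115) · σ(115/115) = 4 · 1 = 4
Summing: (d * σ)(115) = 144 + 48 + 12 + 4 = 208.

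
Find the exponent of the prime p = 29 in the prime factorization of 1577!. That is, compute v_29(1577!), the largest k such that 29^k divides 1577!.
v_29(1577!) = 55

Legendre's formula: v_p(n!) = Σ_{k ≥ 1} ⌊n / p^k⌋. For p = 29, n = 1577, the terms are:
  ⌊1577/29^1⌋ = ⌊1577/29⌋ = 54
  ⌊1577/29^2⌋ = ⌊1577/841⌋ = 1
(the next term ⌊1577/29^3⌋ = 0, terminating the sum). Summing: v_29(1577!) = 54 + 1 = 55.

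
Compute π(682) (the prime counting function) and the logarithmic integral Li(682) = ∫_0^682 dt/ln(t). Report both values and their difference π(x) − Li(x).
π(682) = 123;  Li(682) ≈ 130.34;  π(x) − Li(x) ≈ -7.34.

Direct count of primes ≤ 682 gives π(682) = 123. Numerical evaluation of the logarithmic integral gives Li(682) ≈ 130.34. The difference π(x) − Li(x) ≈ -7.34 is typically negative for small/moderate x (Li(x) overestimates), though Littlewood's theorem shows this sign changes infinitely often.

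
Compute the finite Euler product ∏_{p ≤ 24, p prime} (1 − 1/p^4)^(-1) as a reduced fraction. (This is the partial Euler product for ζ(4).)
∏ = 179711034607426083154393/166042662475294310400000

The primes p ≤ 24 are [2, 3, 5, 7, 11, 13, 17, 19, 23]. For each prime, (1 − 1/p^4)^(-1) = p^4 / (p^4 − 1). The product is (1 − 1/2^4)^(-1), (1 − 1/3^4)^(-1), (1 − 1/5^4)^(-1), (1 − 1/7^4)^(-1), (1 − 1/11^4)^(-1), (1 − 1/13^4)^(-1), (1 − 1/17^4)^(-1), (1 − 1/19^4)^(-1), (1 − 1/23^4)^(-1) = ∏ p^4 / (p^4 − 1) = 179711034607426083154393/166042662475294310400000.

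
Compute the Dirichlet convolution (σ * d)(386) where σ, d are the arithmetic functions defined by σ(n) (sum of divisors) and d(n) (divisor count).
(σ * d)(386) = 980

Divisors of 386: [1, 2, 193, 386]. For each d | 386:
  d = 1: σ(1) · d(386/1) = 1 · 4 = 4
  d = 2: σ(2) · d(386/2) = 3 · 2 = 6
  d = 193: σ(193) · d(386/193) = 194 · 2 = 388
  d = 386: σ(386) · d(386/386) = 582 · 1 = 582
Summing: (σ * d)(386) = 4 + 6 + 388 + 582 = 980.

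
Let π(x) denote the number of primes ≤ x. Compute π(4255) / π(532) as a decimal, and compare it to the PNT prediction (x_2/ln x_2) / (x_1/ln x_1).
π(4255)/π(532) = 583/99 ≈ 5.8889;  PNT prediction ≈ 6.0079.

π(532) = 99 and π(4255) = 583, so π(4255)/π(532) ≈ 5.8889. The PNT-predicted ratio is (4255/ln(4255)) / (532/ln(532)) ≈ 6.0079. The two agree to within a few percent, as expected.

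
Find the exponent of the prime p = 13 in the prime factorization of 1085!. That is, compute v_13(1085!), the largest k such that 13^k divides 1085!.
v_13(1085!) = 89

Legendre's formula: v_p(n!) = Σ_{k ≥ 1} ⌊n / p^k⌋. For p = 13, n = 1085, the terms are:
  ⌊1085/13^1⌋ = ⌊1085/13⌋ = 83
  ⌊1085/13^2⌋ = ⌊1085/169⌋ = 6
(the next term ⌊1085/13^3⌋ = 0, terminating the sum). Summing: v_13(1085!) = 83 + 6 = 89.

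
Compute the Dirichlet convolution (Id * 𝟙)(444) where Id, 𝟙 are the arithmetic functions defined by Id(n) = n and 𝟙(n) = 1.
(Id * 𝟙)(444) = 1064

Divisors of 444: [1, 2, 3, 4, 6, 12, 37, 74, 111, 148, 222, 444]. For each d | 444:
  d = 1: Id(1) · 𝟙(444/1) = 1 · 1 = 1
  d = 2: Id(2) · 𝟙(444/2) = 2 · 1 = 2
  d = 3: Id(3) · 𝟙(444/3) = 3 · 1 = 3
  d = 4: Id(4) · 𝟙(444/4) = 4 · 1 = 4
  d = 6: Id(6) · 𝟙(444/6) = 6 · 1 = 6
  d = 12: Id(12) · 𝟙(444/12) = 12 · 1 = 12
  d = 37: Id(37) · 𝟙(444/37) = 37 · 1 = 37
  d = 74: Id(74) · 𝟙(444/74) = 74 · 1 = 74
  d = 111: Id(111) · 𝟙(444/111) = 111 · 1 = 111
  d = 148: Id(148) · 𝟙(444/148) = 148 · 1 = 148
  d = 222: Id(222) · 𝟙(444/222) = 222 · 1 = 222
  d = 444: Id(444) · 𝟙(444/444) = 444 · 1 = 444
Summing: (Id * 𝟙)(444) = 1 + 2 + 3 + 4 + 6 + 12 + 37 + 74 + 111 + 148 + 222 + 444 = 1064.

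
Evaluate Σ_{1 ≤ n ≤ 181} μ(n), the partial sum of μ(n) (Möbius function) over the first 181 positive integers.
Σ_{n ≤ 181} μ(n) = -4

Compute μ(n) for each 1 ≤ n ≤ 181: μ(1) = 1, μ(2) = -1, μ(3) = -1, μ(4) = 0, μ(5) = -1, μ(6) = 1, μ(7) = -1, μ(8) = 0, μ(9) = 0, μ(10) = 1, μ(11) = -1, μ(12) = 0, μ(13) = -1, μ(14) = 1, μ(15) = 1, μ(16) = 0, μ(17) = -1, μ(18) = 0, μ(19) = -1, μ(20) = 0, μ(21) = 1, μ(22) = 1, μ(23) = -1, μ(24) = 0, μ(25) = 0, μ(26) = 1, μ(27) = 0, μ(28) = 0, μ(29) = -1, μ(30) = -1, μ(31) = -1, μ(32) = 0, μ(33) = 1, μ(34) = 1, μ(35) = 1, μ(36) = 0, μ(37) = -1, μ(38) = 1, μ(39) = 1, μ(40) = 0, μ(41) = -1, μ(42) = -1, μ(43) = -1, μ(44) = 0, μ(45) = 0, μ(46) = 1, μ(47) = -1, μ(48) = 0, μ(49) = 0, μ(50) = 0, μ(51) = 1, μ(52) = 0, μ(53) = -1, μ(54) = 0, μ(55) = 1, μ(56) = 0, μ(57) = 1, μ(58) = 1, μ(59) = -1, μ(60) = 0, μ(61) = -1, μ(62) = 1, μ(63) = 0, μ(64) = 0, μ(65) = 1, μ(66) = -1, μ(67) = -1, μ(68) = 0, μ(69) = 1, μ(70) = -1, μ(71) = -1, μ(72) = 0, μ(73) = -1, μ(74) = 1, μ(75) = 0, μ(76) = 0, μ(77) = 1, μ(78) = -1, μ(79) = -1, μ(80) = 0, μ(81) = 0, μ(82) = 1, μ(83) = -1, μ(84) = 0, μ(85) = 1, μ(86) = 1, μ(87) = 1, μ(88) = 0, μ(89) = -1, μ(90) = 0, μ(91) = 1, μ(92) = 0, μ(93) = 1, μ(94) = 1, μ(95) = 1, μ(96) = 0, μ(97) = -1, μ(98) = 0, μ(99) = 0, μ(100) = 0, μ(101) = -1, μ(102) = -1, μ(103) = -1, μ(104) = 0, μ(105) = -1, μ(106) = 1, μ(107) = -1, μ(108) = 0, μ(109) = -1, μ(110) = -1, μ(111) = 1, μ(112) = 0, μ(113) = -1, μ(114) = -1, μ(115) = 1, μ(116) = 0, μ(117) = 0, μ(118) = 1, μ(119) = 1, μ(120) = 0, μ(121) = 0, μ(122) = 1, μ(123) = 1, μ(124) = 0, μ(125) = 0, μ(126) = 0, μ(127) = -1, μ(128) = 0, μ(129) = 1, μ(130) = -1, μ(131) = -1, μ(132) = 0, μ(133) = 1, μ(134) = 1, μ(135) = 0, μ(136) = 0, μ(137) = -1, μ(138) = -1, μ(139) = -1, μ(140) = 0, μ(141) = 1, μ(142) = 1, μ(143) = 1, μ(144) = 0, μ(145) = 1, μ(146) = 1, μ(147) = 0, μ(148) = 0, μ(149) = -1, μ(150) = 0, μ(151) = -1, μ(152) = 0, μ(153) = 0, μ(154) = -1, μ(155) = 1, μ(156) = 0, μ(157) = -1, μ(158) = 1, μ(159) = 1, μ(160) = 0, μ(161) = 1, μ(162) = 0, μ(163) = -1, μ(164) = 0, μ(165) = -1, μ(166) = 1, μ(167) = -1, μ(168) = 0, μ(169) = 0, μ(170) = -1, μ(171) = 0, μ(172) = 0, μ(173) = -1, μ(174) = -1, μ(175) = 0, μ(176) = 0, μ(177) = 1, μ(178) = 1, μ(179) = -1, μ(180) = 0, μ(181) = -1. Summing all 181 values: -4. (Mertens function M(x) = Σ_{n ≤ x} μ(n); on average M(x) should be small (PNT ⟺ M(x) = o(x)).)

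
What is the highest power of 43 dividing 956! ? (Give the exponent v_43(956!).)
v_43(956!) = 22

Legendre's formula: v_p(n!) = Σ_{k ≥ 1} ⌊n / p^k⌋. For p = 43, n = 956, the terms are:
  ⌊956/43^1⌋ = ⌊956/43⌋ = 22
(the next term ⌊956/43^2⌋ = 0, terminating the sum). Summing: v_43(956!) = 22 = 22.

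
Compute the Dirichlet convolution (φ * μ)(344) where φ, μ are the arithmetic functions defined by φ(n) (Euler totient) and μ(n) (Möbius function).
(φ * μ)(344) = 82

Divisors of 344: [1, 2, 4, 8, 43, 86, 172, 344]. For each d | 344:
  d = 1: φ(1) · μ(344/1) = 1 · 0 = 0
  d = 2: φ(2) · μ(344/2) = 1 · 0 = 0
  d = 4: φ(4) · μ(344/4) = 2 · 1 = 2
  d = 8: φ(8) · μ(344/8) = 4 · -1 = -4
  d = 43: φ(43) · μ(344/43) = 42 · 0 = 0
  d = 86: φ(86) · μ(344/86) = 42 · 0 = 0
  d = 172: φ(172) · μ(344/172) = 84 · -1 = -84
  d = 344: φ(344) · μ(344/344) = 168 · 1 = 168
Summing: (φ * μ)(344) = 0 + 0 + 2 + -4 + 0 + 0 + -84 + 168 = 82.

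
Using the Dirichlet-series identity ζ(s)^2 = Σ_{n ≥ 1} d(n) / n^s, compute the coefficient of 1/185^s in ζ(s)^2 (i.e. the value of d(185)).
d(185) = 4

ζ(s)^2 = (Σ 1/m^s)(Σ 1/k^s). The coefficient of 1/n^s in the product is the number of ordered pairs (m, k) with mk = n, which equals d(n). For n = 185, divisors are [1, 5, 37, 185], so d(185) = 4.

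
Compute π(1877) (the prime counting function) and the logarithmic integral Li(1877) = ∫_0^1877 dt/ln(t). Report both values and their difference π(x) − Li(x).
π(1877) = 288;  Li(1877) ≈ 298.56;  π(x) − Li(x) ≈ -10.56.

Direct count of primes ≤ 1877 gives π(1877) = 288. Numerical evaluation of the logarithmic integral gives Li(1877) ≈ 298.56. The difference π(x) − Li(x) ≈ -10.56 is typically negative for small/moderate x (Li(x) overestimates), though Littlewood's theorem shows this sign changes infinitely often.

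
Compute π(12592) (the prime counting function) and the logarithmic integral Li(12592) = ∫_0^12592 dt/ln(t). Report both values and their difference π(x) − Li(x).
π(12592) = 1504;  Li(12592) ≈ 1523.96;  π(x) − Li(x) ≈ -19.96.

Direct count of primes ≤ 12592 gives π(12592) = 1504. Numerical evaluation of the logarithmic integral gives Li(12592) ≈ 1523.96. The difference π(x) − Li(x) ≈ -19.96 is typically negative for small/moderate x (Li(x) overestimates), though Littlewood's theorem shows this sign changes infinitely often.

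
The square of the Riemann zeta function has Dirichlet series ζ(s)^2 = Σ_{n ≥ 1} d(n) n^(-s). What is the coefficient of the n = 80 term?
d(80) = 10

ζ(s)^2 = (Σ 1/m^s)(Σ 1/k^s). The coefficient of 1/n^s in the product is the number of ordered pairs (m, k) with mk = n, which equals d(n). For n = 80, divisors are [1, 2, 4, 5, 8, 10, 16, 20, 40, 80], so d(80) = 10.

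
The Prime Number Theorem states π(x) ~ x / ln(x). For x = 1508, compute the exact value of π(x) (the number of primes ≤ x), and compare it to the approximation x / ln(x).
π(1508) = 239;  x/ln(x) ≈ 206.05;  relative error ≈ 13.79%.

Directly count primes up to 1508: π(1508) = 239. The PNT approximation gives 1508/ln(1508) ≈ 1508/7.31854 ≈ 206.05. Relative error (π(x) − x/ln(x)) / π(x) ≈ 13.79%; the approximation is known to undercount slightly (Li(x) is a better estimate).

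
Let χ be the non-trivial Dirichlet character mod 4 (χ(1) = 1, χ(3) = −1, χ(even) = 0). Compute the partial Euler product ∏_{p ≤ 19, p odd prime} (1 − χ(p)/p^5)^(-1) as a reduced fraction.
∏ = 8959395755957897476417566375/8993950909687588250159808512

The odd primes p ≤ 19 are [3, 5, 7, 11, 13, 17, 19]. For each, χ(p) = 1 if p ≡ 1 mod 4, χ(p) = −1 if p ≡ 3 mod 4. Taking (1 − χ(p)/p^5)^(-1) = p^5/(p^5 − χ(p)): (1 − (-1)/3^5)^(-1) · (1 − (1)/5^5)^(-1) · (1 − (-1)/7^5)^(-1) · (1 − (-1)/11^5)^(-1) · (1 − (1)/13^5)^(-1) · (1 − (1)/17^5)^(-1) · (1 − (-1)/19^5)^(-1) = 8959395755957897476417566375/8993950909687588250159808512.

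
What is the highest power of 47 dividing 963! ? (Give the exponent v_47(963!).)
v_47(963!) = 20

Legendre's formula: v_p(n!) = Σ_{k ≥ 1} ⌊n / p^k⌋. For p = 47, n = 963, the terms are:
  ⌊963/47^1⌋ = ⌊963/47⌋ = 20
(the next term ⌊963/47^2⌋ = 0, terminating the sum). Summing: v_47(963!) = 20 = 20.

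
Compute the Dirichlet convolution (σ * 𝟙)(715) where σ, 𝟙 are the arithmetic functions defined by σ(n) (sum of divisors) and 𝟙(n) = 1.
(σ * 𝟙)(715) = 1365

Divisors of 715: [1, 5, 11, 13, 55, 65, 143, 715]. For each d | 715:
  d = 1: σ(1) · 𝟙(715/1) = 1 · 1 = 1
  d = 5: σ(5) · 𝟙(715/5) = 6 · 1 = 6
  d = 11: σ(11) · 𝟙(715/11) = 12 · 1 = 12
  d = 13: σ(13) · 𝟙(715/13) = 14 · 1 = 14
  d = 55: σ(55) · 𝟙(715/55) = 72 · 1 = 72
  d = 65: σ(65) · 𝟙(715/65) = 84 · 1 = 84
  d = 143: σ(143) · 𝟙(715/143) = 168 · 1 = 168
  d = 715: σ(715) · 𝟙(715/715) = 1008 · 1 = 1008
Summing: (σ * 𝟙)(715) = 1 + 6 + 12 + 14 + 72 + 84 + 168 + 1008 = 1365.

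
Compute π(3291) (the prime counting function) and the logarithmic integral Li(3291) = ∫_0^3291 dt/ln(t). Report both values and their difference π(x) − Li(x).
π(3291) = 462;  Li(3291) ≈ 478.89;  π(x) − Li(x) ≈ -16.89.

Direct count of primes ≤ 3291 gives π(3291) = 462. Numerical evaluation of the logarithmic integral gives Li(3291) ≈ 478.89. The difference π(x) − Li(x) ≈ -16.89 is typically negative for small/moderate x (Li(x) overestimates), though Littlewood's theorem shows this sign changes infinitely often.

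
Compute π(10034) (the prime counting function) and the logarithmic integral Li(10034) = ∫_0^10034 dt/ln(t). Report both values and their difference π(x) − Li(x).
π(10034) = 1231;  Li(10034) ≈ 1249.83;  π(x) − Li(x) ≈ -18.83.

Direct count of primes ≤ 10034 gives π(10034) = 1231. Numerical evaluation of the logarithmic integral gives Li(10034) ≈ 1249.83. The difference π(x) − Li(x) ≈ -18.83 is typically negative for small/moderate x (Li(x) overestimates), though Littlewood's theorem shows this sign changes infinitely often.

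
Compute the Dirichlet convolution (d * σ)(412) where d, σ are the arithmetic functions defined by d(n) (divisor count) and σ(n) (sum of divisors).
(d * σ)(412) = 1696

Divisors of 412: [1, 2, 4, 103, 206, 412]. For each d | 412:
  d = 1: d(1) · σ(412/1) = 1 · 728 = 728
  d = 2: d(2) · σ(412/2) = 2 · 312 = 624
  d = 4: d(4) · σ(412/4) = 3 · 104 = 312
  d = 103: d(103) · σ(412/103) = 2 · 7 = 14
  d = 206: d(206) · σ(412/206) = 4 · 3 = 12
  d = 412: d(412) · σ(412/412) = 6 · 1 = 6
Summing: (d * σ)(412) = 728 + 624 + 312 + 14 + 12 + 6 = 1696.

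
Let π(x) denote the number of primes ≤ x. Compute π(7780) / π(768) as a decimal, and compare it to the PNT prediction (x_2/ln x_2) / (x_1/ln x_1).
π(7780)/π(768) = 985/135 ≈ 7.2963;  PNT prediction ≈ 7.5121.

π(768) = 135 and π(7780) = 985, so π(7780)/π(768) ≈ 7.2963. The PNT-predicted ratio is (7780/ln(7780)) / (768/ln(768)) ≈ 7.5121. The two agree to within a few percent, as expected.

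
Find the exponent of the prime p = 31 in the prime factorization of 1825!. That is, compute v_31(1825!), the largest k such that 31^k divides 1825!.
v_31(1825!) = 59

Legendre's formula: v_p(n!) = Σ_{k ≥ 1} ⌊n / p^k⌋. For p = 31, n = 1825, the terms are:
  ⌊1825/31^1⌋ = ⌊1825/31⌋ = 58
  ⌊1825/31^2⌋ = ⌊1825/961⌋ = 1
(the next term ⌊1825/31^3⌋ = 0, terminating the sum). Summing: v_31(1825!) = 58 + 1 = 59.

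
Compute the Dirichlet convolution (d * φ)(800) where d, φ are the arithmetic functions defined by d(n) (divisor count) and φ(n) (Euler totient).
(d * φ)(800) = 1953

Divisors of 800: [1, 2, 4, 5, 8, 10, 16, 20, 25, 32, 40, 50, 80, 100, 160, 200, 400, 800]. For each d | 800:
  d = 1: d(1) · φ(800/1) = 1 · 320 = 320
  d = 2: d(2) · φ(800/2) = 2 · 160 = 320
  d = 4: d(4) · φ(800/4) = 3 · 80 = 240
  d = 5: d(5) · φ(800/5) = 2 · 64 = 128
  d = 8: d(8) · φ(800/8) = 4 · 40 = 160
  d = 10: d(10) · φ(800/10) = 4 · 32 = 128
  d = 16: d(16) · φ(800/16) = 5 · 20 = 100
  d = 20: d(20) · φ(800/20) = 6 · 16 = 96
  d = 25: d(25) · φ(800/25) = 3 · 16 = 48
  d = 32: d(32) · φ(800/32) = 6 · 20 = 120
  d = 40: d(40) · φ(800/40) = 8 · 8 = 64
  d = 50: d(50) · φ(800/50) = 6 · 8 = 48
  d = 80: d(80) · φ(800/80) = 10 · 4 = 40
  d = 100: d(100) · φ(800/100) = 9 · 4 = 36
  d = 160: d(160) · φ(800/160) = 12 · 4 = 48
  d = 200: d(200) · φ(800/200) = 12 · 2 = 24
  d = 400: d(400) · φ(800/400) = 15 · 1 = 15
  d = 800: d(800) · φ(800/800) = 18 · 1 = 18
Summing: (d * φ)(800) = 320 + 320 + 240 + 128 + 160 + 128 + 100 + 96 + 48 + 120 + 64 + 48 + 40 + 36 + 48 + 24 + 15 + 18 = 1953.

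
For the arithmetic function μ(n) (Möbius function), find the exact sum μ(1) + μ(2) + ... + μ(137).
Σ_{n ≤ 137} μ(n) = -2

Compute μ(n) for each 1 ≤ n ≤ 137: μ(1) = 1, μ(2) = -1, μ(3) = -1, μ(4) = 0, μ(5) = -1, μ(6) = 1, μ(7) = -1, μ(8) = 0, μ(9) = 0, μ(10) = 1, μ(11) = -1, μ(12) = 0, μ(13) = -1, μ(14) = 1, μ(15) = 1, μ(16) = 0, μ(17) = -1, μ(18) = 0, μ(19) = -1, μ(20) = 0, μ(21) = 1, μ(22) = 1, μ(23) = -1, μ(24) = 0, μ(25) = 0, μ(26) = 1, μ(27) = 0, μ(28) = 0, μ(29) = -1, μ(30) = -1, μ(31) = -1, μ(32) = 0, μ(33) = 1, μ(34) = 1, μ(35) = 1, μ(36) = 0, μ(37) = -1, μ(38) = 1, μ(39) = 1, μ(40) = 0, μ(41) = -1, μ(42) = -1, μ(43) = -1, μ(44) = 0, μ(45) = 0, μ(46) = 1, μ(47) = -1, μ(48) = 0, μ(49) = 0, μ(50) = 0, μ(51) = 1, μ(52) = 0, μ(53) = -1, μ(54) = 0, μ(55) = 1, μ(56) = 0, μ(57) = 1, μ(58) = 1, μ(59) = -1, μ(60) = 0, μ(61) = -1, μ(62) = 1, μ(63) = 0, μ(64) = 0, μ(65) = 1, μ(66) = -1, μ(67) = -1, μ(68) = 0, μ(69) = 1, μ(70) = -1, μ(71) = -1, μ(72) = 0, μ(73) = -1, μ(74) = 1, μ(75) = 0, μ(76) = 0, μ(77) = 1, μ(78) = -1, μ(79) = -1, μ(80) = 0, μ(81) = 0, μ(82) = 1, μ(83) = -1, μ(84) = 0, μ(85) = 1, μ(86) = 1, μ(87) = 1, μ(88) = 0, μ(89) = -1, μ(90) = 0, μ(91) = 1, μ(92) = 0, μ(93) = 1, μ(94) = 1, μ(95) = 1, μ(96) = 0, μ(97) = -1, μ(98) = 0, μ(99) = 0, μ(100) = 0, μ(101) = -1, μ(102) = -1, μ(103) = -1, μ(104) = 0, μ(105) = -1, μ(106) = 1, μ(107) = -1, μ(108) = 0, μ(109) = -1, μ(110) = -1, μ(111) = 1, μ(112) = 0, μ(113) = -1, μ(114) = -1, μ(115) = 1, μ(116) = 0, μ(117) = 0, μ(118) = 1, μ(119) = 1, μ(120) = 0, μ(121) = 0, μ(122) = 1, μ(123) = 1, μ(124) = 0, μ(125) = 0, μ(126) = 0, μ(127) = -1, μ(128) = 0, μ(129) = 1, μ(130) = -1, μ(131) = -1, μ(132) = 0, μ(133) = 1, μ(134) = 1, μ(135) = 0, μ(136) = 0, μ(137) = -1. Summing all 137 values: -2. (Mertens function M(x) = Σ_{n ≤ x} μ(n); on average M(x) should be small (PNT ⟺ M(x) = o(x)).)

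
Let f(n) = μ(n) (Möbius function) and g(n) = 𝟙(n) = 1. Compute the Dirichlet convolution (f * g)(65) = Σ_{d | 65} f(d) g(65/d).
(μ * 𝟙)(65) = 0

Divisors of 65: [1, 5, 13, 65]. For each d | 65:
  d = 1: μ(1) · 𝟙(65/1) = 1 · 1 = 1
  d = 5: μ(5) · 𝟙(65/5) = -1 · 1 = -1
  d = 13: μ(13) · 𝟙(65/13) = -1 · 1 = -1
  d = 65: μ(65) · 𝟙(65/65) = 1 · 1 = 1
Summing: (μ * 𝟙)(65) = 1 + -1 + -1 + 1 = 0.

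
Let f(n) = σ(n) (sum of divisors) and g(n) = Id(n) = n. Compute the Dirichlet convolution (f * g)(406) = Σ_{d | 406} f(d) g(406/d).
(σ * Id)(406) = 4425

Divisors of 406: [1, 2, 7, 14, 29, 58, 203, 406]. For each d | 406:
  d = 1: σ(1) · Id(406/1) = 1 · 406 = 406
  d = 2: σ(2) · Id(406/2) = 3 · 203 = 609
  d = 7: σ(7) · Id(406/7) = 8 · 58 = 464
  d = 14: σ(14) · Id(406/14) = 24 · 29 = 696
  d = 29: σ(29) · Id(406/29) = 30 · 14 = 420
  d = 58: σ(58) · Id(406/58) = 90 · 7 = 630
  d = 203: σ(203) · Id(406/203) = 240 · 2 = 480
  d = 406: σ(406) · Id(406/406) = 720 · 1 = 720
Summing: (σ * Id)(406) = 406 + 609 + 464 + 696 + 420 + 630 + 480 + 720 = 4425.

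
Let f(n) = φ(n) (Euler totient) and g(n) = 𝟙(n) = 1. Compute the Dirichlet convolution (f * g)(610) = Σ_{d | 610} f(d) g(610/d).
(φ * 𝟙)(610) = 610

Divisors of 610: [1, 2, 5, 10, 61, 122, 305, 610]. For each d | 610:
  d = 1: φ(1) · 𝟙(610/1) = 1 · 1 = 1
  d = 2: φ(2) · 𝟙(610/2) = 1 · 1 = 1
  d = 5: φ(5) · 𝟙(610/5) = 4 · 1 = 4
  d = 10: φ(10) · 𝟙(610/10) = 4 · 1 = 4
  d = 61: φ(61) · 𝟙(610/61) = 60 · 1 = 60
  d = 122: φ(122) · 𝟙(610/122) = 60 · 1 = 60
  d = 305: φ(305) · 𝟙(610/305) = 240 · 1 = 240
  d = 610: φ(610) · 𝟙(610/610) = 240 · 1 = 240
Summing: (φ * 𝟙)(610) = 1 + 1 + 4 + 4 + 60 + 60 + 240 + 240 = 610.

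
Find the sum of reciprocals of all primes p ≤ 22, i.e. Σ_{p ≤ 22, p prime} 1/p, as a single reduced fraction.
Σ 1/p = 14117683/9699690

π(22) = 8, so the primes ≤ 22 are [2, 3, 5, 7, 11, 13, 17, 19]. Summing 1/p over these primes: 14117683/9699690 ≈ 1.4555. Mertens estimate ln ln(22) + 0.2615 ≈ 1.3900.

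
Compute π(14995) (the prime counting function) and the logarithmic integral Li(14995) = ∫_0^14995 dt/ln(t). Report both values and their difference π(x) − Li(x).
π(14995) = 1754;  Li(14995) ≈ 1776.10;  π(x) − Li(x) ≈ -22.10.

Direct count of primes ≤ 14995 gives π(14995) = 1754. Numerical evaluation of the logarithmic integral gives Li(14995) ≈ 1776.10. The difference π(x) − Li(x) ≈ -22.10 is typically negative for small/moderate x (Li(x) overestimates), though Littlewood's theorem shows this sign changes infinitely often.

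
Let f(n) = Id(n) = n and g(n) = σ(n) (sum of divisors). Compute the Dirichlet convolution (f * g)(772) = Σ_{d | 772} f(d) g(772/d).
(Id * σ)(772) = 6579

Divisors of 772: [1, 2, 4, 193, 386, 772]. For each d | 772:
  d = 1: Id(1) · σ(772/1) = 1 · 1358 = 1358
  d = 2: Id(2) · σ(772/2) = 2 · 582 = 1164
  d = 4: Id(4) · σ(772/4) = 4 · 194 = 776
  d = 193: Id(193) · σ(772/193) = 193 · 7 = 1351
  d = 386: Id(386) · σ(772/386) = 386 · 3 = 1158
  d = 772: Id(772) · σ(772/772) = 772 · 1 = 772
Summing: (Id * σ)(772) = 1358 + 1164 + 776 + 1351 + 1158 + 772 = 6579.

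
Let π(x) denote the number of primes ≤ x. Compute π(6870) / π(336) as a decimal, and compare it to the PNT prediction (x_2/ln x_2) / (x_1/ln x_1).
π(6870)/π(336) = 884/67 ≈ 13.1940;  PNT prediction ≈ 13.4624.

π(336) = 67 and π(6870) = 884, so π(6870)/π(336) ≈ 13.1940. The PNT-predicted ratio is (6870/ln(6870)) / (336/ln(336)) ≈ 13.4624. The two agree to within a few percent, as expected.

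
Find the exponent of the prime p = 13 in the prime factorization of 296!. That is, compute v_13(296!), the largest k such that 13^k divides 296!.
v_13(296!) = 23

Legendre's formula: v_p(n!) = Σ_{k ≥ 1} ⌊n / p^k⌋. For p = 13, n = 296, the terms are:
  ⌊296/13^1⌋ = ⌊296/13⌋ = 22
  ⌊296/13^2⌋ = ⌊296/169⌋ = 1
(the next term ⌊296/13^3⌋ = 0, terminating the sum). Summing: v_13(296!) = 22 + 1 = 23.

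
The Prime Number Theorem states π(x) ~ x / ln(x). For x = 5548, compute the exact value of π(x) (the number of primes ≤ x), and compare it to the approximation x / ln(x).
π(5548) = 732;  x/ln(x) ≈ 643.53;  relative error ≈ 12.09%.

Directly count primes up to 5548: π(5548) = 732. The PNT approximation gives 5548/ln(5548) ≈ 5548/8.62119 ≈ 643.53. Relative error (π(x) − x/ln(x)) / π(x) ≈ 12.09%; the approximation is known to undercount slightly (Li(x) is a better estimate).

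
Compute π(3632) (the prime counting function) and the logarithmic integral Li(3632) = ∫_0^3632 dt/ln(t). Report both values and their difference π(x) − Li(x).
π(3632) = 508;  Li(3632) ≈ 520.74;  π(x) − Li(x) ≈ -12.74.

Direct count of primes ≤ 3632 gives π(3632) = 508. Numerical evaluation of the logarithmic integral gives Li(3632) ≈ 520.74. The difference π(x) − Li(x) ≈ -12.74 is typically negative for small/moderate x (Li(x) overestimates), though Littlewood's theorem shows this sign changes infinitely often.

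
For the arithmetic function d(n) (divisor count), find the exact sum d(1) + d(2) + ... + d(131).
Σ_{n ≤ 131} d(n) = 659

Compute d(n) for each 1 ≤ n ≤ 131: d(1) = 1, d(2) = 2, d(3) = 2, d(4) = 3, d(5) = 2, d(6) = 4, d(7) = 2, d(8) = 4, d(9) = 3, d(10) = 4, d(11) = 2, d(12) = 6, d(13) = 2, d(14) = 4, d(15) = 4, d(16) = 5, d(17) = 2, d(18) = 6, d(19) = 2, d(20) = 6, d(21) = 4, d(22) = 4, d(23) = 2, d(24) = 8, d(25) = 3, d(26) = 4, d(27) = 4, d(28) = 6, d(29) = 2, d(30) = 8, d(31) = 2, d(32) = 6, d(33) = 4, d(34) = 4, d(35) = 4, d(36) = 9, d(37) = 2, d(38) = 4, d(39) = 4, d(40) = 8, d(41) = 2, d(42) = 8, d(43) = 2, d(44) = 6, d(45) = 6, d(46) = 4, d(47) = 2, d(48) = 10, d(49) = 3, d(50) = 6, d(51) = 4, d(52) = 6, d(53) = 2, d(54) = 8, d(55) = 4, d(56) = 8, d(57) = 4, d(58) = 4, d(59) = 2, d(60) = 12, d(61) = 2, d(62) = 4, d(63) = 6, d(64) = 7, d(65) = 4, d(66) = 8, d(67) = 2, d(68) = 6, d(69) = 4, d(70) = 8, d(71) = 2, d(72) = 12, d(73) = 2, d(74) = 4, d(75) = 6, d(76) = 6, d(77) = 4, d(78) = 8, d(79) = 2, d(80) = 10, d(81) = 5, d(82) = 4, d(83) = 2, d(84) = 12, d(85) = 4, d(86) = 4, d(87) = 4, d(88) = 8, d(89) = 2, d(90) = 12, d(91) = 4, d(92) = 6, d(93) = 4, d(94) = 4, d(95) = 4, d(96) = 12, d(97) = 2, d(98) = 6, d(99) = 6, d(100) = 9, d(101) = 2, d(102) = 8, d(103) = 2, d(104) = 8, d(105) = 8, d(106) = 4, d(107) = 2, d(108) = 12, d(109) = 2, d(110) = 8, d(111) = 4, d(112) = 10, d(113) = 2, d(114) = 8, d(115) = 4, d(116) = 6, d(117) = 6, d(118) = 4, d(119) = 4, d(120) = 16, d(121) = 3, d(122) = 4, d(123) = 4, d(124) = 6, d(125) = 4, d(126) = 12, d(127) = 2, d(128) = 8, d(129) = 4, d(130) = 8, d(131) = 2. Summing all 131 values: 659. (Dirichlet's divisor formula: Σ_{n ≤ x} d(n) = x ln(x) + (2γ − 1) x + O(√x). For x = 131, the asymptotic estimate is ≈ 658.88.)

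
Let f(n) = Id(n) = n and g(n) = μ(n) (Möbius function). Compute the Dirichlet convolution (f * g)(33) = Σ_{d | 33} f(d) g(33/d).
(Id * μ)(33) = 20

Divisors of 33: [1, 3, 11, 33]. For each d | 33:
  d = 1: Id(1) · μ(33/1) = 1 · 1 = 1
  d = 3: Id(3) · μ(33/3) = 3 · -1 = -3
  d = 11: Id(11) · μ(33/11) = 11 · -1 = -11
  d = 33: Id(33) · μ(33/33) = 33 · 1 = 33
Summing: (Id * μ)(33) = 1 + -3 + -11 + 33 = 20.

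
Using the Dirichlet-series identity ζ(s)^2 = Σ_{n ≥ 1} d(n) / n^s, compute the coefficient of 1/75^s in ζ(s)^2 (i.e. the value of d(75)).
d(75) = 6

ζ(s)^2 = (Σ 1/m^s)(Σ 1/k^s). The coefficient of 1/n^s in the product is the number of ordered pairs (m, k) with mk = n, which equals d(n). For n = 75, divisors are [1, 3, 5, 15, 25, 75], so d(75) = 6.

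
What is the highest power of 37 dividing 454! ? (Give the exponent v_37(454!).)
v_37(454!) = 12

Legendre's formula: v_p(n!) = Σ_{k ≥ 1} ⌊n / p^k⌋. For p = 37, n = 454, the terms are:
  ⌊454/37^1⌋ = ⌊454/37⌋ = 12
(the next term ⌊454/37^2⌋ = 0, terminating the sum). Summing: v_37(454!) = 12 = 12.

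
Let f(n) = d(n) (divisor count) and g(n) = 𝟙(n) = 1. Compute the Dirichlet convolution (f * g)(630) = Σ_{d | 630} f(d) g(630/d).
(d * 𝟙)(630) = 162

Divisors of 630: [1, 2, 3, 5, 6, 7, 9, 10, 14, 15, 18, 21, 30, 35, 42, 45, 63, 70, 90, 105, 126, 210, 315, 630]. For each d | 630:
  d = 1: d(1) · 𝟙(630/1) = 1 · 1 = 1
  d = 2: d(2) · 𝟙(630/2) = 2 · 1 = 2
  d = 3: d(3) · 𝟙(630/3) = 2 · 1 = 2
  d = 5: d(5) · 𝟙(630/5) = 2 · 1 = 2
  d = 6: d(6) · 𝟙(630/6) = 4 · 1 = 4
  d = 7: d(7) · 𝟙(630/7) = 2 · 1 = 2
  d = 9: d(9) · 𝟙(630/9) = 3 · 1 = 3
  d = 10: d(10) · 𝟙(630/10) = 4 · 1 = 4
  d = 14: d(14) · 𝟙(630/14) = 4 · 1 = 4
  d = 15: d(15) · 𝟙(630/15) = 4 · 1 = 4
  d = 18: d(18) · 𝟙(630/18) = 6 · 1 = 6
  d = 21: d(21) · 𝟙(630/21) = 4 · 1 = 4
  d = 30: d(30) · 𝟙(630/30) = 8 · 1 = 8
  d = 35: d(35) · 𝟙(630/35) = 4 · 1 = 4
  d = 42: d(42) · 𝟙(630/42) = 8 · 1 = 8
  d = 45: d(45) · 𝟙(630/45) = 6 · 1 = 6
  d = 63: d(63) · 𝟙(630/63) = 6 · 1 = 6
  d = 70: d(70) · 𝟙(630/70) = 8 · 1 = 8
  d = 90: d(90) · 𝟙(630/90) = 12 · 1 = 12
  d = 105: d(105) · 𝟙(630/105) = 8 · 1 = 8
  d = 126: d(126) · 𝟙(630/126) = 12 · 1 = 12
  d = 210: d(210) · 𝟙(630/210) = 16 · 1 = 16
  d = 315: d(315) · 𝟙(630/315) = 12 · 1 = 12
  d = 630: d(630) · 𝟙(630/630) = 24 · 1 = 24
Summing: (d * 𝟙)(630) = 1 + 2 + 2 + 2 + 4 + 2 + 3 + 4 + 4 + 4 + 6 + 4 + 8 + 4 + 8 + 6 + 6 + 8 + 12 + 8 + 12 + 16 + 12 + 24 = 162.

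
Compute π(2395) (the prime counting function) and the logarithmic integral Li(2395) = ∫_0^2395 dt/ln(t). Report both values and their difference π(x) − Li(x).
π(2395) = 356;  Li(2395) ≈ 366.15;  π(x) − Li(x) ≈ -10.15.

Direct count of primes ≤ 2395 gives π(2395) = 356. Numerical evaluation of the logarithmic integral gives Li(2395) ≈ 366.15. The difference π(x) − Li(x) ≈ -10.15 is typically negative for small/moderate x (Li(x) overestimates), though Littlewood's theorem shows this sign changes infinitely often.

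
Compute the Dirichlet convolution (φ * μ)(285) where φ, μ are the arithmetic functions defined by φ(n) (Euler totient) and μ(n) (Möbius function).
(φ * μ)(285) = 51

Divisors of 285: [1, 3, 5, 15, 19, 57, 95, 285]. For each d | 285:
  d = 1: φ(1) · μ(285/1) = 1 · -1 = -1
  d = 3: φ(3) · μ(285/3) = 2 · 1 = 2
  d = 5: φ(5) · μ(285/5) = 4 · 1 = 4
  d = 15: φ(15) · μ(285/15) = 8 · -1 = -8
  d = 19: φ(19) · μ(285/19) = 18 · 1 = 18
  d = 57: φ(57) · μ(285/57) = 36 · -1 = -36
  d = 95: φ(95) · μ(285/95) = 72 · -1 = -72
  d = 285: φ(285) · μ(285/285) = 144 · 1 = 144
Summing: (φ * μ)(285) = -1 + 2 + 4 + -8 + 18 + -36 + -72 + 144 = 51.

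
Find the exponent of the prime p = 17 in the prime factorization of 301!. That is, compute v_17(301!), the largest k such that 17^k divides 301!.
v_17(301!) = 18

Legendre's formula: v_p(n!) = Σ_{k ≥ 1} ⌊n / p^k⌋. For p = 17, n = 301, the terms are:
  ⌊301/17^1⌋ = ⌊301/17⌋ = 17
  ⌊301/17^2⌋ = ⌊301/289⌋ = 1
(the next term ⌊301/17^3⌋ = 0, terminating the sum). Summing: v_17(301!) = 17 + 1 = 18.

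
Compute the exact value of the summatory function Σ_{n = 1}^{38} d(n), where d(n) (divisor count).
Σ_{n ≤ 38} d(n) = 146

Compute d(n) for each 1 ≤ n ≤ 38: d(1) = 1, d(2) = 2, d(3) = 2, d(4) = 3, d(5) = 2, d(6) = 4, d(7) = 2, d(8) = 4, d(9) = 3, d(10) = 4, d(11) = 2, d(12) = 6, d(13) = 2, d(14) = 4, d(15) = 4, d(16) = 5, d(17) = 2, d(18) = 6, d(19) = 2, d(20) = 6, d(21) = 4, d(22) = 4, d(23) = 2, d(24) = 8, d(25) = 3, d(26) = 4, d(27) = 4, d(28) = 6, d(29) = 2, d(30) = 8, d(31) = 2, d(32) = 6, d(33) = 4, d(34) = 4, d(35) = 4, d(36) = 9, d(37) = 2, d(38) = 4. Summing all 38 values: 146. (Dirichlet's divisor formula: Σ_{n ≤ x} d(n) = x ln(x) + (2γ − 1) x + O(√x). For x = 38, the asymptotic estimate is ≈ 144.10.)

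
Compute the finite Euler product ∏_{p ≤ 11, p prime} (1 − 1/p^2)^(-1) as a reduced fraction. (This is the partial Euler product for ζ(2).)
∏ = 29645/18432

The primes p ≤ 11 are [2, 3, 5, 7, 11]. For each prime, (1 − 1/p^2)^(-1) = p^2 / (p^2 − 1). The product is (1 − 1/2^2)^(-1), (1 − 1/3^2)^(-1), (1 − 1/5^2)^(-1), (1 − 1/7^2)^(-1), (1 − 1/11^2)^(-1) = ∏ p^2 / (p^2 − 1) = 29645/18432.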